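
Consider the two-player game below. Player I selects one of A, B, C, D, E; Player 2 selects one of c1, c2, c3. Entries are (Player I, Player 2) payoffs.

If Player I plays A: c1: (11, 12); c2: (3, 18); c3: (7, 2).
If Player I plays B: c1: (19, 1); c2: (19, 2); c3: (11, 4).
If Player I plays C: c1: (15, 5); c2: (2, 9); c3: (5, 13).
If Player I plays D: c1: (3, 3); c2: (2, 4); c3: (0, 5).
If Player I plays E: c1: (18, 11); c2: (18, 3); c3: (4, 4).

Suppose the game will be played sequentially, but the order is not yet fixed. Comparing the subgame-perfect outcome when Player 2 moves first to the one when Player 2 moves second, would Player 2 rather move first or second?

If Player I leads: Player 2's best replies are A→c2, B→c3, C→c3, D→c3, E→c1; Player I's induced payoffs 3, 11, 5, 0, 18; outcome (E, c1), payoffs (18, 11).
If Player 2 leads: Player I's best replies are c1→B, c2→B, c3→B; Player 2's induced payoffs 1, 2, 4; outcome (B, c3), payoffs (11, 4).
Player 2 gets 4 moving first and 11 moving second, so Player 2 prefers to move second.

second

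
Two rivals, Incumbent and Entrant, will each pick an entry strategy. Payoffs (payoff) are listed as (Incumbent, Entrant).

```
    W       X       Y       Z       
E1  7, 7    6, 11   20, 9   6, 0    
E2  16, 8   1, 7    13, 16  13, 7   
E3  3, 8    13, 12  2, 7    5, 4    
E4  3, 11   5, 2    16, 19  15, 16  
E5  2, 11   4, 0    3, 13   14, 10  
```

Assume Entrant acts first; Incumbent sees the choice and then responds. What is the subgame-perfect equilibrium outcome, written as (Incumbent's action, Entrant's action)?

Incumbent best-responds to each possible Entrant move:
- W: BR = E2, leader payoff 8.
- X: BR = E3, leader payoff 12.
- Y: BR = E1, leader payoff 9.
- Z: BR = E4, leader payoff 16.
Maximizing over 8, 12, 9, 16, Entrant chooses Z. Subgame-perfect outcome: (E4, Z) with payoffs (15, 16).

(E4, Z)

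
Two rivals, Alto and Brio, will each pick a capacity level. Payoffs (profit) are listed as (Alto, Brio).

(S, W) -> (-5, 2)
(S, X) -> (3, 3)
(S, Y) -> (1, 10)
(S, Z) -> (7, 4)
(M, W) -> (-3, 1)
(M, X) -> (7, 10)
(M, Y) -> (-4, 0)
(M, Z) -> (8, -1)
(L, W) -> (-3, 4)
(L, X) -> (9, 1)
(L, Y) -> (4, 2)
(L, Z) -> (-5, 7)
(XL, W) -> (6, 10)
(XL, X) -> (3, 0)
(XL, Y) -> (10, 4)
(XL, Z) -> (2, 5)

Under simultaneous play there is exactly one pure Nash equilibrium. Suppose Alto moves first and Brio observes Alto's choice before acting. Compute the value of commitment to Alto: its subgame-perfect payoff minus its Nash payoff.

Brio best-responds to each possible Alto move:
- S → Brio plays Y (best of 2, 3, 10, 4); Alto gets 1.
- M → Brio plays X (best of 1, 10, 0, -1); Alto gets 7.
- L → Brio plays Z (best of 4, 1, 2, 7); Alto gets -5.
- XL → Brio plays W (best of 10, 0, 4, 5); Alto gets 6.
Alto's induced payoffs are 1, 7, -5, 6, so Alto commits to M. Subgame-perfect outcome: (M, X) with payoffs (7, 10).
Under simultaneous play:
Alto's best replies: W→XL; X→L; Y→XL; Z→M.
Brio's best replies: S→Y; M→X; L→Z; XL→W.
The unique mutual best reply is (XL, W), giving (6, 10).
Alto's commitment gain: 7 − 6 = 1.

1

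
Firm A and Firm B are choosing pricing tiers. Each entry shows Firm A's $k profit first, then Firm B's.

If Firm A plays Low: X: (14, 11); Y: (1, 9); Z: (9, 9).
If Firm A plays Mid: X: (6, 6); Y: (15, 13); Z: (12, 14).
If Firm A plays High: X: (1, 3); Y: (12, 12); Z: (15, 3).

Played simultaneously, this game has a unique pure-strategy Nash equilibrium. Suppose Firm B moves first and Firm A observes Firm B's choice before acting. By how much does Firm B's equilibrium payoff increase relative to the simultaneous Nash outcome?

2

Backward induction with Firm B moving first.
- X: BR = Low, leader payoff 11.
- Y: BR = Mid, leader payoff 13.
- Z: BR = High, leader payoff 3.
Maximizing over 11, 13, 3, Firm B chooses Y. Subgame-perfect outcome: (Mid, Y) with payoffs (15, 13).
Under simultaneous play:
Firm A's best replies: X→Low; Y→Mid; Z→High.
Firm B's best replies: Low→X; Mid→Z; High→Y.
Only (Low, X) has each player best-responding; Nash payoffs (14, 11).
Firm B's commitment gain: 13 − 11 = 2.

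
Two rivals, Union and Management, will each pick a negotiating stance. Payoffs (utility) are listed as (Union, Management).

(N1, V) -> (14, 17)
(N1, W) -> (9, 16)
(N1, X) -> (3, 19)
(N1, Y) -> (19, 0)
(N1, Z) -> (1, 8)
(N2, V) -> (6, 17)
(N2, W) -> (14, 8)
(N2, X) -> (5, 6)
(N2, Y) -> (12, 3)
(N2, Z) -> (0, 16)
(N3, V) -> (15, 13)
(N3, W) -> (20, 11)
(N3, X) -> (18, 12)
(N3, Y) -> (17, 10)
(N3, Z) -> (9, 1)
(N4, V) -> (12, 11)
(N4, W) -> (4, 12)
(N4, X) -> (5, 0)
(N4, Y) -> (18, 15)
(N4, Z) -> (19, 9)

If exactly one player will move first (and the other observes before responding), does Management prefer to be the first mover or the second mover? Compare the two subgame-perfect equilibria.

If Union leads: Management's best replies are N1→X, N2→V, N3→V, N4→Y; Union's induced payoffs 3, 6, 15, 18; outcome (N4, Y), payoffs (18, 15).
If Management leads: Union's best replies are V→N3, W→N3, X→N3, Y→N1, Z→N4; Management's induced payoffs 13, 11, 12, 0, 9; outcome (N3, V), payoffs (15, 13).
Management gets 13 moving first and 15 moving second, so Management prefers to move second.

second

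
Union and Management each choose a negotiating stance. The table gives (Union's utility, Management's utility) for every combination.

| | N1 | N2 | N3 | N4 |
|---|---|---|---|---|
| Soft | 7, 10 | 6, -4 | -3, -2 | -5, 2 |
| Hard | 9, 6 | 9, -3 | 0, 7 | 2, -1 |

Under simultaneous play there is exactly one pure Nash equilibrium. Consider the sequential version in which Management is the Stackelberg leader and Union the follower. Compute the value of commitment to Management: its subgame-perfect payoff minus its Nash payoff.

0

Backward induction with Management moving first.
- N1: BR = Hard, leader payoff 6.
- N2: BR = Hard, leader payoff -3.
- N3: BR = Hard, leader payoff 7.
- N4: BR = Hard, leader payoff -1.
Among 6, -3, 7, -1, the best is 7 at N3. Subgame-perfect outcome: (Hard, N3) with payoffs (0, 7).
For the simultaneous game, intersect best replies.
Union's best replies: N1→Hard; N2→Hard; N3→Hard; N4→Hard.
Management's best replies: Soft→N1; Hard→N3.
Only (Hard, N3) has each player best-responding; Nash payoffs (0, 7).
Management's commitment gain: 7 − 7 = 0.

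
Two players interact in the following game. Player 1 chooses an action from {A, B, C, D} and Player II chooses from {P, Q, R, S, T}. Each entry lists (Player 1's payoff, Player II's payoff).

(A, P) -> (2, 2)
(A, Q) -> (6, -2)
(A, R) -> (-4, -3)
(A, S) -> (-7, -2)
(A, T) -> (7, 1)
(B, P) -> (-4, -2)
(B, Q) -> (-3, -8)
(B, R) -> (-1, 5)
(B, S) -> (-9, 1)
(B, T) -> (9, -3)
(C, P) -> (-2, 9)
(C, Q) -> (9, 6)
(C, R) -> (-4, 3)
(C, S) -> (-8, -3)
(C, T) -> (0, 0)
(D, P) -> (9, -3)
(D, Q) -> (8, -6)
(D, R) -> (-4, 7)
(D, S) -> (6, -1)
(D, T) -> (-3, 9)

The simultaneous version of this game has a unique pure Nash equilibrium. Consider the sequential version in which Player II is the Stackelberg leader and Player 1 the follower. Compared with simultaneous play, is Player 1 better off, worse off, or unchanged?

better off

Work backward from Player 1's decision.
- P → Player 1 plays D (best of 2, -4, -2, 9); Player II gets -3.
- Q → Player 1 plays C (best of 6, -3, 9, 8); Player II gets 6.
- R → Player 1 plays B (best of -4, -1, -4, -4); Player II gets 5.
- S → Player 1 plays D (best of -7, -9, -8, 6); Player II gets -1.
- T → Player 1 plays B (best of 7, 9, 0, -3); Player II gets -3.
Among -3, 6, 5, -1, -3, the best is 6 at Q. Subgame-perfect outcome: (C, Q) with payoffs (9, 6).
For the simultaneous game, intersect best replies.
Player 1's best replies: P→D; Q→C; R→B; S→D; T→B.
Player II's best replies: A→P; B→R; C→P; D→T.
The unique mutual best reply is (B, R), giving (-1, 5).
Player 1 earns 9 sequentially versus -1 at the Nash outcome: better off.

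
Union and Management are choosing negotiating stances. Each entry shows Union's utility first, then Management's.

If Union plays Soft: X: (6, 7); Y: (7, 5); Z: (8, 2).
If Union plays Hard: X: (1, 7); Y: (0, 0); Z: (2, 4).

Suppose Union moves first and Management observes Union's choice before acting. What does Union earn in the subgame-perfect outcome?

6

Backward induction with Union moving first.
- Soft → Management plays X (best of 7, 5, 2); Union gets 6.
- Hard → Management plays X (best of 7, 0, 4); Union gets 1.
Maximizing over 6, 1, Union chooses Soft. Subgame-perfect outcome: (Soft, X) with payoffs (6, 7).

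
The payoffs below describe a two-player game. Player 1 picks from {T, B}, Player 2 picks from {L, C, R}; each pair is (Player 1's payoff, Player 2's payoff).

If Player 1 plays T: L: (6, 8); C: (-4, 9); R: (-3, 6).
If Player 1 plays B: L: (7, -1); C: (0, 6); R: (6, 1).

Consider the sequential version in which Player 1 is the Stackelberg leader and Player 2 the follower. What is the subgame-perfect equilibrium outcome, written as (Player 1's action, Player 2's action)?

(B, C)

Work backward from Player 2's decision.
- T: Player 2 compares 8, 9, 6 and picks C; Player 1 would get -4.
- B: Player 2 compares -1, 6, 1 and picks C; Player 1 would get 0.
Among -4, 0, the best is 0 at B. Subgame-perfect outcome: (B, C) with payoffs (0, 6).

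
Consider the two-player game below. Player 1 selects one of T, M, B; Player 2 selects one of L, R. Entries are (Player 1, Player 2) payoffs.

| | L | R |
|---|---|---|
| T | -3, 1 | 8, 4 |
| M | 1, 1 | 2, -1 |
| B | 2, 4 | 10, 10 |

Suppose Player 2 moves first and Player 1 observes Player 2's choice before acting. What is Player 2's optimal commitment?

R

Work backward from Player 1's decision.
- L: BR = B, leader payoff 4.
- R: BR = B, leader payoff 10.
Maximizing over 4, 10, Player 2 chooses R. Subgame-perfect outcome: (B, R) with payoffs (10, 10).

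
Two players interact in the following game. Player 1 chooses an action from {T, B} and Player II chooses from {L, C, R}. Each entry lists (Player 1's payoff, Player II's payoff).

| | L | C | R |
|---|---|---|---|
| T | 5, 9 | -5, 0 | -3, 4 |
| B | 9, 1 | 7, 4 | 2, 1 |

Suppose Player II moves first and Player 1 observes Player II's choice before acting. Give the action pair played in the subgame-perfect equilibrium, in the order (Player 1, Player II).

(B, C)

Work backward from Player 1's decision.
- L: Player 1 compares 5, 9 and picks B; Player II would get 1.
- C: Player 1 compares -5, 7 and picks B; Player II would get 4.
- R: Player 1 compares -3, 2 and picks B; Player II would get 1.
Among 1, 4, 1, the best is 4 at C. Subgame-perfect outcome: (B, C) with payoffs (7, 4).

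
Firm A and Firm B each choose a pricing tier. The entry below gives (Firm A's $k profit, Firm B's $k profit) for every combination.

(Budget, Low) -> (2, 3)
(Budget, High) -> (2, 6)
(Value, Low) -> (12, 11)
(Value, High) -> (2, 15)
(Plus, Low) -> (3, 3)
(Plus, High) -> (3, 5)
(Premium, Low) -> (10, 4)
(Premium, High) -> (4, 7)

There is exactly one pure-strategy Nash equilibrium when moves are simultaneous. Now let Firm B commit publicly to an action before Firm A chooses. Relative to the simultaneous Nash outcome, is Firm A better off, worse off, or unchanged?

better off

Solve by backward induction (Firm B leads).
- Low: Firm A compares 2, 12, 3, 10 and picks Value; Firm B would get 11.
- High: Firm A compares 2, 2, 3, 4 and picks Premium; Firm B would get 7.
Firm B's induced payoffs are 11, 7, so Firm B commits to Low. Subgame-perfect outcome: (Value, Low) with payoffs (12, 11).
For the simultaneous game, intersect best replies.
Firm A's best replies: Low→Value; High→Premium.
Firm B's best replies: Budget→High; Value→High; Plus→High; Premium→High.
The unique mutual best reply is (Premium, High), giving (4, 7).
Firm A earns 12 sequentially versus 4 at the Nash outcome: better off.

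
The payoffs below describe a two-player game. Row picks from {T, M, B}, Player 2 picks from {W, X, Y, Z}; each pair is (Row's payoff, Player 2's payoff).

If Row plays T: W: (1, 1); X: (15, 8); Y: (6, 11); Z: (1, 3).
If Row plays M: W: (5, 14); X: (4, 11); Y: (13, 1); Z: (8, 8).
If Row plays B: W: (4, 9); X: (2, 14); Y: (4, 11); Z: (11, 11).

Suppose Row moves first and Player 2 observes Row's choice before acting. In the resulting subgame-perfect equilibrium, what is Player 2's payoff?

Backward induction with Row moving first.
- T: BR = Y, leader payoff 6.
- M: BR = W, leader payoff 5.
- B: BR = X, leader payoff 2.
Row's induced payoffs are 6, 5, 2, so Row commits to T. Subgame-perfect outcome: (T, Y) with payoffs (6, 11).

11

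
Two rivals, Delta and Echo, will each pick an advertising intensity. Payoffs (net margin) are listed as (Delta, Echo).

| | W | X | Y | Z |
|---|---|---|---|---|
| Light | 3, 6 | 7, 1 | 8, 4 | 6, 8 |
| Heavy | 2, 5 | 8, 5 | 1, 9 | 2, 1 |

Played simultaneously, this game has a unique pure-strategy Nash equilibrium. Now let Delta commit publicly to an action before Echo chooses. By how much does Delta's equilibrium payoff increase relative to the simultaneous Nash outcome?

0

Echo best-responds to each possible Delta move:
- Light: Echo compares 6, 1, 4, 8 and picks Z; Delta would get 6.
- Heavy: Echo compares 5, 5, 9, 1 and picks Y; Delta would get 1.
Among 6, 1, the best is 6 at Light. Subgame-perfect outcome: (Light, Z) with payoffs (6, 8).
For the simultaneous game, intersect best replies.
Delta's best replies: W→Light; X→Heavy; Y→Light; Z→Light.
Echo's best replies: Light→Z; Heavy→Y.
Only (Light, Z) has each player best-responding; Nash payoffs (6, 8).
Delta's commitment gain: 6 − 6 = 0.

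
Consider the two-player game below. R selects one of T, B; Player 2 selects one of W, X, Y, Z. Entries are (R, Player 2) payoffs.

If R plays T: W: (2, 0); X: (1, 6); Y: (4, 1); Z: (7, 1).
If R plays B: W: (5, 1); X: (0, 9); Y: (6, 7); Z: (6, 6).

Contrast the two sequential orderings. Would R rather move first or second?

If R leads: Player 2's best replies are T→X, B→X; R's induced payoffs 1, 0; outcome (T, X), payoffs (1, 6).
If Player 2 leads: R's best replies are W→B, X→T, Y→B, Z→T; Player 2's induced payoffs 1, 6, 7, 1; outcome (B, Y), payoffs (6, 7).
R gets 1 moving first and 6 moving second, so R prefers to move second.

second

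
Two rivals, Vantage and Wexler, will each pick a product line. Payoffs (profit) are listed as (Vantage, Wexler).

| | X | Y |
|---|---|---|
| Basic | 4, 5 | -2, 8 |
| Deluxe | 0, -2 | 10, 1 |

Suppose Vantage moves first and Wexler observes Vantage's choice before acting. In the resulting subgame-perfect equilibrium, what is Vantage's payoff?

Backward induction with Vantage moving first.
- Basic: Wexler compares 5, 8 and picks Y; Vantage would get -2.
- Deluxe: Wexler compares -2, 1 and picks Y; Vantage would get 10.
Among -2, 10, the best is 10 at Deluxe. Subgame-perfect outcome: (Deluxe, Y) with payoffs (10, 1).

10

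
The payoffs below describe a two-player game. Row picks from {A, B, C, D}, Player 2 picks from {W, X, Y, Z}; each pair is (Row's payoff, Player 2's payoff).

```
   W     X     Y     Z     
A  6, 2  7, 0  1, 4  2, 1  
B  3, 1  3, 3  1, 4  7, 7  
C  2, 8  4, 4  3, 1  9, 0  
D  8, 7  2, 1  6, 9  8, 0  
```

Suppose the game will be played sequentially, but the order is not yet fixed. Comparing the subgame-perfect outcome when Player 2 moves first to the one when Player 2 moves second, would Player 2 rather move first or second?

If Row leads: Player 2's best replies are A→Y, B→Z, C→W, D→Y; Row's induced payoffs 1, 7, 2, 6; outcome (B, Z), payoffs (7, 7).
If Player 2 leads: Row's best replies are W→D, X→A, Y→D, Z→C; Player 2's induced payoffs 7, 0, 9, 0; outcome (D, Y), payoffs (6, 9).
Player 2 gets 9 moving first and 7 moving second, so Player 2 prefers to move first.

first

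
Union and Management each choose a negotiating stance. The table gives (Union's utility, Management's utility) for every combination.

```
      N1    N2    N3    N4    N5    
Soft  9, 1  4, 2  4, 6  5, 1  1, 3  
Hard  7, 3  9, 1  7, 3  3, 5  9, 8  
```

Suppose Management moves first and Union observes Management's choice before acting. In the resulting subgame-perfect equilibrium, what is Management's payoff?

8

Work backward from Union's decision.
- N1: Union compares 9, 7 and picks Soft; Management would get 1.
- N2: Union compares 4, 9 and picks Hard; Management would get 1.
- N3: Union compares 4, 7 and picks Hard; Management would get 3.
- N4: Union compares 5, 3 and picks Soft; Management would get 1.
- N5: Union compares 1, 9 and picks Hard; Management would get 8.
Among 1, 1, 3, 1, 8, the best is 8 at N5. Subgame-perfect outcome: (Hard, N5) with payoffs (9, 8).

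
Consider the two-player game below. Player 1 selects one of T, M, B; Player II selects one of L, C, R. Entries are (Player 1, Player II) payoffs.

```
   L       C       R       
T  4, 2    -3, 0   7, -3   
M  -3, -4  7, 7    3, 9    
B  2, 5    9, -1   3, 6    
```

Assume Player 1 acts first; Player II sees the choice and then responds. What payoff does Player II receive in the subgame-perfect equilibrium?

2

Solve by backward induction (Player 1 leads).
- T: BR = L, leader payoff 4.
- M: BR = R, leader payoff 3.
- B: BR = R, leader payoff 3.
Player 1's induced payoffs are 4, 3, 3, so Player 1 commits to T. Subgame-perfect outcome: (T, L) with payoffs (4, 2).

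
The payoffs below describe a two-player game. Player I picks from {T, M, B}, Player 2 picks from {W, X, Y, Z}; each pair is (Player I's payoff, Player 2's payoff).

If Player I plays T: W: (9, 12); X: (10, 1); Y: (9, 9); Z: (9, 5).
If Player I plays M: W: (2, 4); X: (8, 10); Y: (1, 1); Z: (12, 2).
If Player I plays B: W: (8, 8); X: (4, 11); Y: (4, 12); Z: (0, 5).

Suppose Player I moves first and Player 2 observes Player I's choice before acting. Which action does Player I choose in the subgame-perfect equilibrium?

Solve by backward induction (Player I leads).
- T → Player 2 plays W (best of 12, 1, 9, 5); Player I gets 9.
- M → Player 2 plays X (best of 4, 10, 1, 2); Player I gets 8.
- B → Player 2 plays Y (best of 8, 11, 12, 5); Player I gets 4.
Among 9, 8, 4, the best is 9 at T. Subgame-perfect outcome: (T, W) with payoffs (9, 12).

T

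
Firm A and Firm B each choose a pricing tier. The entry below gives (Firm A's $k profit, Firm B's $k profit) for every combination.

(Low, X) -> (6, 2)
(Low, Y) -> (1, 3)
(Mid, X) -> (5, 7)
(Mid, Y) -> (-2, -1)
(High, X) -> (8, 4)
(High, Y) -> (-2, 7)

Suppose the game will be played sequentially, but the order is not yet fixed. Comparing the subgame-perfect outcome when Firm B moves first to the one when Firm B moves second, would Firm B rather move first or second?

If Firm A leads: Firm B's best replies are Low→Y, Mid→X, High→Y; Firm A's induced payoffs 1, 5, -2; outcome (Mid, X), payoffs (5, 7).
If Firm B leads: Firm A's best replies are X→High, Y→Low; Firm B's induced payoffs 4, 3; outcome (High, X), payoffs (8, 4).
Firm B gets 4 moving first and 7 moving second, so Firm B prefers to move second.

second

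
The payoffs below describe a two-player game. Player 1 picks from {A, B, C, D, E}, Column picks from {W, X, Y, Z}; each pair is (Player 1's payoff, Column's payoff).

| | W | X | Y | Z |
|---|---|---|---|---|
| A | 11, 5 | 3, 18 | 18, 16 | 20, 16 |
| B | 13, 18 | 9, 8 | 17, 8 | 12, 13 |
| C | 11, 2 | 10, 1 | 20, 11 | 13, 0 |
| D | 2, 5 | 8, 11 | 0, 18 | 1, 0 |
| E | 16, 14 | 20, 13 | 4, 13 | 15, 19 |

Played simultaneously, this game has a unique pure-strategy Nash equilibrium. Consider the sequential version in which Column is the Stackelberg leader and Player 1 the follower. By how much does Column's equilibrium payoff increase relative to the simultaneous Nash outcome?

5

Work backward from Player 1's decision.
- W: BR = E, leader payoff 14.
- X: BR = E, leader payoff 13.
- Y: BR = C, leader payoff 11.
- Z: BR = A, leader payoff 16.
Among 14, 13, 11, 16, the best is 16 at Z. Subgame-perfect outcome: (A, Z) with payoffs (20, 16).
Now find the simultaneous Nash equilibrium.
Player 1's best replies: W→E; X→E; Y→C; Z→A.
Column's best replies: A→X; B→W; C→Y; D→Y; E→Z.
The unique mutual best reply is (C, Y), giving (20, 11).
Column's commitment gain: 16 − 11 = 5.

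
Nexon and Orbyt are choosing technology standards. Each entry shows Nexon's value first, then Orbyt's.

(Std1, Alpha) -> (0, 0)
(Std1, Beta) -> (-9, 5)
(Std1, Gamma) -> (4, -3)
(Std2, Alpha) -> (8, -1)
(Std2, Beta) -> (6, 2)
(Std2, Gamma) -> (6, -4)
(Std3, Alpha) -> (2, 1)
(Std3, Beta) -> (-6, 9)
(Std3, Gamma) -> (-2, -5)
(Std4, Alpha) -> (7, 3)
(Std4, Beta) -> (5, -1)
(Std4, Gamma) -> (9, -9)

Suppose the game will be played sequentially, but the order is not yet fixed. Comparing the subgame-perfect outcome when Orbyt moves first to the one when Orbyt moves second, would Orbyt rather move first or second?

second

If Nexon leads: Orbyt's best replies are Std1→Beta, Std2→Beta, Std3→Beta, Std4→Alpha; Nexon's induced payoffs -9, 6, -6, 7; outcome (Std4, Alpha), payoffs (7, 3).
If Orbyt leads: Nexon's best replies are Alpha→Std2, Beta→Std2, Gamma→Std4; Orbyt's induced payoffs -1, 2, -9; outcome (Std2, Beta), payoffs (6, 2).
Orbyt gets 2 moving first and 3 moving second, so Orbyt prefers to move second.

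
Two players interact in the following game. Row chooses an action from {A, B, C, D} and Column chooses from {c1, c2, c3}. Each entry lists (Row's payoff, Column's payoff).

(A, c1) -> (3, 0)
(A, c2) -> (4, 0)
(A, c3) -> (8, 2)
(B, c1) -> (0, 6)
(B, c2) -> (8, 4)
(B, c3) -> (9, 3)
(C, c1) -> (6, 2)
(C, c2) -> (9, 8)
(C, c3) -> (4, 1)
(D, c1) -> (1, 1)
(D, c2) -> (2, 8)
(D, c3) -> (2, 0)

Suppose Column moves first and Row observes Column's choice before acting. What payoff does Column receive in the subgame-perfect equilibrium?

8

Backward induction with Column moving first.
- c1: Row compares 3, 0, 6, 1 and picks C; Column would get 2.
- c2: Row compares 4, 8, 9, 2 and picks C; Column would get 8.
- c3: Row compares 8, 9, 4, 2 and picks B; Column would get 3.
Among 2, 8, 3, the best is 8 at c2. Subgame-perfect outcome: (C, c2) with payoffs (9, 8).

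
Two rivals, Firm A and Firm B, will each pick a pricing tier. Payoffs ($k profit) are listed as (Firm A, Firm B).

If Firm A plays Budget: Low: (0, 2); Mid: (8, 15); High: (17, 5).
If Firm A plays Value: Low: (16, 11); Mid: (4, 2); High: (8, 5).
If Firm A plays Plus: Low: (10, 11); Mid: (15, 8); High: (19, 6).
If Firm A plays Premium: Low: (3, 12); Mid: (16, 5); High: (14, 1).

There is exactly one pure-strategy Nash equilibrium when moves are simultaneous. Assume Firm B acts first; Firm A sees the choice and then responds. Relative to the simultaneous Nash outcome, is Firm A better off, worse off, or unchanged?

unchanged

Backward induction with Firm B moving first.
- Low: Firm A compares 0, 16, 10, 3 and picks Value; Firm B would get 11.
- Mid: Firm A compares 8, 4, 15, 16 and picks Premium; Firm B would get 5.
- High: Firm A compares 17, 8, 19, 14 and picks Plus; Firm B would get 6.
Maximizing over 11, 5, 6, Firm B chooses Low. Subgame-perfect outcome: (Value, Low) with payoffs (16, 11).
Under simultaneous play:
Firm A's best replies: Low→Value; Mid→Premium; High→Plus.
Firm B's best replies: Budget→Mid; Value→Low; Plus→Low; Premium→Low.
The unique mutual best reply is (Value, Low), giving (16, 11).
Firm A earns 16 sequentially versus 16 at the Nash outcome: unchanged.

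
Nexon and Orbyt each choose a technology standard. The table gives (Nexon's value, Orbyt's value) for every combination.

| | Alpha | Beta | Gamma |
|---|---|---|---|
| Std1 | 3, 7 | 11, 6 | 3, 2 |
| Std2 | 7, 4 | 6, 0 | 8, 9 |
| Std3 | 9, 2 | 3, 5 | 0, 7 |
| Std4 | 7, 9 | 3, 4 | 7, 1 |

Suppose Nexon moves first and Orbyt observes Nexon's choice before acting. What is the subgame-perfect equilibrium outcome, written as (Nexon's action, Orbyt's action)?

Backward induction with Nexon moving first.
- Std1: BR = Alpha, leader payoff 3.
- Std2: BR = Gamma, leader payoff 8.
- Std3: BR = Gamma, leader payoff 0.
- Std4: BR = Alpha, leader payoff 7.
Nexon's induced payoffs are 3, 8, 0, 7, so Nexon commits to Std2. Subgame-perfect outcome: (Std2, Gamma) with payoffs (8, 9).

(Std2, Gamma)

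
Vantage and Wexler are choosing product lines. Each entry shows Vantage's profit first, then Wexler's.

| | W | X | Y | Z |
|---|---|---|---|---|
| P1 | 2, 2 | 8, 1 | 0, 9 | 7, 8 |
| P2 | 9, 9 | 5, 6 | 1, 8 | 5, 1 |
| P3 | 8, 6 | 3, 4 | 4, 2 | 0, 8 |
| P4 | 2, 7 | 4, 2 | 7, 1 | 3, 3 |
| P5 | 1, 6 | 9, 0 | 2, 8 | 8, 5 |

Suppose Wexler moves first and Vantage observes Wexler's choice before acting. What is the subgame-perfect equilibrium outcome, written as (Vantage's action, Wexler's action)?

(P2, W)

Backward induction with Wexler moving first.
- W: BR = P2, leader payoff 9.
- X: BR = P5, leader payoff 0.
- Y: BR = P4, leader payoff 1.
- Z: BR = P5, leader payoff 5.
Among 9, 0, 1, 5, the best is 9 at W. Subgame-perfect outcome: (P2, W) with payoffs (9, 9).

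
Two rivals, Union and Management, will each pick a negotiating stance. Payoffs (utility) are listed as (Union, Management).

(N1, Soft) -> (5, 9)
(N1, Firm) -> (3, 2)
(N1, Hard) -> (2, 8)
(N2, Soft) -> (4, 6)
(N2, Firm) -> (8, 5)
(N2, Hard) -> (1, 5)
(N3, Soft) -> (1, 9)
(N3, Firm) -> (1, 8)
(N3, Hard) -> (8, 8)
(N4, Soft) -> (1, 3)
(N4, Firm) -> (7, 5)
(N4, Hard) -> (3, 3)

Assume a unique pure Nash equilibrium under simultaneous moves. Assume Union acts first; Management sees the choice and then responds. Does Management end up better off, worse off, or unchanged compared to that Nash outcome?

worse off

Management best-responds to each possible Union move:
- N1 → Management plays Soft (best of 9, 2, 8); Union gets 5.
- N2 → Management plays Soft (best of 6, 5, 5); Union gets 4.
- N3 → Management plays Soft (best of 9, 8, 8); Union gets 1.
- N4 → Management plays Firm (best of 3, 5, 3); Union gets 7.
Union's induced payoffs are 5, 4, 1, 7, so Union commits to N4. Subgame-perfect outcome: (N4, Firm) with payoffs (7, 5).
Now find the simultaneous Nash equilibrium.
Union's best replies: Soft→N1; Firm→N2; Hard→N3.
Management's best replies: N1→Soft; N2→Soft; N3→Soft; N4→Firm.
Only (N1, Soft) has each player best-responding; Nash payoffs (5, 9).
Management earns 5 sequentially versus 9 at the Nash outcome: worse off.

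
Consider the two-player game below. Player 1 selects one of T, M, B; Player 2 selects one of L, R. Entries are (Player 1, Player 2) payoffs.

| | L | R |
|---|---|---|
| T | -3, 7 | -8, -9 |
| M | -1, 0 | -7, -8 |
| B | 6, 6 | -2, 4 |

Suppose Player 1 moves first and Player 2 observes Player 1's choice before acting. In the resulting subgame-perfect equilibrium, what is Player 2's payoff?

Solve by backward induction (Player 1 leads).
- T: BR = L, leader payoff -3.
- M: BR = L, leader payoff -1.
- B: BR = L, leader payoff 6.
Among -3, -1, 6, the best is 6 at B. Subgame-perfect outcome: (B, L) with payoffs (6, 6).

6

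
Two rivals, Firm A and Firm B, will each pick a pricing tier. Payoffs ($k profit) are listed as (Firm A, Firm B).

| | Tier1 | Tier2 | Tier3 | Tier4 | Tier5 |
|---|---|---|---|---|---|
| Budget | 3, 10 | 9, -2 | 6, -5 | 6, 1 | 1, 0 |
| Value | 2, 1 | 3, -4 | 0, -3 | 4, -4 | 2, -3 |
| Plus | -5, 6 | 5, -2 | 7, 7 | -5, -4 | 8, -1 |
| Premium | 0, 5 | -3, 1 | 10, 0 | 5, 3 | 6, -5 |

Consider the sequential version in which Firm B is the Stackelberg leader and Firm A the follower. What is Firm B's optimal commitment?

Tier1

Firm A best-responds to each possible Firm B move:
- Tier1 → Firm A plays Budget (best of 3, 2, -5, 0); Firm B gets 10.
- Tier2 → Firm A plays Budget (best of 9, 3, 5, -3); Firm B gets -2.
- Tier3 → Firm A plays Premium (best of 6, 0, 7, 10); Firm B gets 0.
- Tier4 → Firm A plays Budget (best of 6, 4, -5, 5); Firm B gets 1.
- Tier5 → Firm A plays Plus (best of 1, 2, 8, 6); Firm B gets -1.
Maximizing over 10, -2, 0, 1, -1, Firm B chooses Tier1. Subgame-perfect outcome: (Budget, Tier1) with payoffs (3, 10).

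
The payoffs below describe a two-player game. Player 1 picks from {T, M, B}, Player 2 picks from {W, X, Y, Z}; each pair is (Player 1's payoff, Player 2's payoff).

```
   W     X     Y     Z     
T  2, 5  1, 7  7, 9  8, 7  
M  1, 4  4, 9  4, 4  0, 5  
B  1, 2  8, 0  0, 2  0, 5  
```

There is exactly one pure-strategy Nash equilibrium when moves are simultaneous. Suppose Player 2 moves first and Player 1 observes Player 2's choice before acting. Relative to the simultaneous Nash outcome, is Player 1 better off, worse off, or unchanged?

Player 1 best-responds to each possible Player 2 move:
- W: BR = T, leader payoff 5.
- X: BR = B, leader payoff 0.
- Y: BR = T, leader payoff 9.
- Z: BR = T, leader payoff 7.
Among 5, 0, 9, 7, the best is 9 at Y. Subgame-perfect outcome: (T, Y) with payoffs (7, 9).
Now find the simultaneous Nash equilibrium.
Player 1's best replies: W→T; X→B; Y→T; Z→T.
Player 2's best replies: T→Y; M→X; B→Z.
Only (T, Y) has each player best-responding; Nash payoffs (7, 9).
Player 1 earns 7 sequentially versus 7 at the Nash outcome: unchanged.

unchanged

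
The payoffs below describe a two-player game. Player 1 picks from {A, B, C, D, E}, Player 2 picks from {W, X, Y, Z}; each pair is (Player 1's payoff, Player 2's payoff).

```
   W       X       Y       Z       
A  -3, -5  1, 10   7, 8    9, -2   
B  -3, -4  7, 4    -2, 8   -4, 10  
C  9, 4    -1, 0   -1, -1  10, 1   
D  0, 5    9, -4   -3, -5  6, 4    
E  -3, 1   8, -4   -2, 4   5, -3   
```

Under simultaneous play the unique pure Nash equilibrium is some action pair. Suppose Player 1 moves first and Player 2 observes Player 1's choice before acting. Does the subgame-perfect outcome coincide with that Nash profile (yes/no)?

Player 2 best-responds to each possible Player 1 move:
- A: Player 2 compares -5, 10, 8, -2 and picks X; Player 1 would get 1.
- B: Player 2 compares -4, 4, 8, 10 and picks Z; Player 1 would get -4.
- C: Player 2 compares 4, 0, -1, 1 and picks W; Player 1 would get 9.
- D: Player 2 compares 5, -4, -5, 4 and picks W; Player 1 would get 0.
- E: Player 2 compares 1, -4, 4, -3 and picks Y; Player 1 would get -2.
Among 1, -4, 9, 0, -2, the best is 9 at C. Subgame-perfect outcome: (C, W) with payoffs (9, 4).
Now find the simultaneous Nash equilibrium.
Player 1's best replies: W→C; X→D; Y→A; Z→C.
Player 2's best replies: A→X; B→Z; C→W; D→W; E→Y.
The unique mutual best reply is (C, W), giving (9, 4).
Sequential outcome (C, W) coincides with the Nash profile (C, W).

yes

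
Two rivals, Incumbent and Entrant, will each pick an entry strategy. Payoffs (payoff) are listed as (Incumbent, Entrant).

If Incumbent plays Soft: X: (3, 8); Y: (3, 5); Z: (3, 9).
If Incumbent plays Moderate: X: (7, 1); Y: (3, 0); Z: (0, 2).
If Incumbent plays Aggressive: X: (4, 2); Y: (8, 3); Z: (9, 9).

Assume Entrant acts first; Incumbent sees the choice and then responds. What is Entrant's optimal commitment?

Work backward from Incumbent's decision.
- X → Incumbent plays Moderate (best of 3, 7, 4); Entrant gets 1.
- Y → Incumbent plays Aggressive (best of 3, 3, 8); Entrant gets 3.
- Z → Incumbent plays Aggressive (best of 3, 0, 9); Entrant gets 9.
Among 1, 3, 9, the best is 9 at Z. Subgame-perfect outcome: (Aggressive, Z) with payoffs (9, 9).

Z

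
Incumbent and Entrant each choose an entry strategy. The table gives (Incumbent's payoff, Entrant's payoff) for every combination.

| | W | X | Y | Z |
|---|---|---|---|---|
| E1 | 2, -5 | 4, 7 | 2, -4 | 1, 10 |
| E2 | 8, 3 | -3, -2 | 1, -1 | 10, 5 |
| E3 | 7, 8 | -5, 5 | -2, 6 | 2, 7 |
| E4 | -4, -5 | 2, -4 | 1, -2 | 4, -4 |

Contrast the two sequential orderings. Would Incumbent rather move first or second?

If Incumbent leads: Entrant's best replies are E1→Z, E2→Z, E3→W, E4→Y; Incumbent's induced payoffs 1, 10, 7, 1; outcome (E2, Z), payoffs (10, 5).
If Entrant leads: Incumbent's best replies are W→E2, X→E1, Y→E1, Z→E2; Entrant's induced payoffs 3, 7, -4, 5; outcome (E1, X), payoffs (4, 7).
Incumbent gets 10 moving first and 4 moving second, so Incumbent prefers to move first.

first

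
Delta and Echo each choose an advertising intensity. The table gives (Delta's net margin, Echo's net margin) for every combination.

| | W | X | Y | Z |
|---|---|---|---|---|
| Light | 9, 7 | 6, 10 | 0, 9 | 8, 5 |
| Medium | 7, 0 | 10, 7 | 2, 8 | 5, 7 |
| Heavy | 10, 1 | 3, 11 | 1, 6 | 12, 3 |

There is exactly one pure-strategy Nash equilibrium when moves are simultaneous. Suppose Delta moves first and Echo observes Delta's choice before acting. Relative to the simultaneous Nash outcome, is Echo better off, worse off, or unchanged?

better off

Solve by backward induction (Delta leads).
- Light: Echo compares 7, 10, 9, 5 and picks X; Delta would get 6.
- Medium: Echo compares 0, 7, 8, 7 and picks Y; Delta would get 2.
- Heavy: Echo compares 1, 11, 6, 3 and picks X; Delta would get 3.
Among 6, 2, 3, the best is 6 at Light. Subgame-perfect outcome: (Light, X) with payoffs (6, 10).
Now find the simultaneous Nash equilibrium.
Delta's best replies: W→Heavy; X→Medium; Y→Medium; Z→Heavy.
Echo's best replies: Light→X; Medium→Y; Heavy→X.
Only (Medium, Y) has each player best-responding; Nash payoffs (2, 8).
Echo earns 10 sequentially versus 8 at the Nash outcome: better off.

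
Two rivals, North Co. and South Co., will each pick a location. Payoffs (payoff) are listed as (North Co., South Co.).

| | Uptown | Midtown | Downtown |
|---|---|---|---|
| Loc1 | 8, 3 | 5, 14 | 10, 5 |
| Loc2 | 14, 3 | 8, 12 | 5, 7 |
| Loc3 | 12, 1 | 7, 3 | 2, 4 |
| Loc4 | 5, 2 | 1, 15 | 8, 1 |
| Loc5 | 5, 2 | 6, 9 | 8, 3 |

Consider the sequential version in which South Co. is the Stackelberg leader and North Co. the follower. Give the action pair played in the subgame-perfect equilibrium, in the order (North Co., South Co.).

Backward induction with South Co. moving first.
- Uptown: BR = Loc2, leader payoff 3.
- Midtown: BR = Loc2, leader payoff 12.
- Downtown: BR = Loc1, leader payoff 5.
Among 3, 12, 5, the best is 12 at Midtown. Subgame-perfect outcome: (Loc2, Midtown) with payoffs (8, 12).

(Loc2, Midtown)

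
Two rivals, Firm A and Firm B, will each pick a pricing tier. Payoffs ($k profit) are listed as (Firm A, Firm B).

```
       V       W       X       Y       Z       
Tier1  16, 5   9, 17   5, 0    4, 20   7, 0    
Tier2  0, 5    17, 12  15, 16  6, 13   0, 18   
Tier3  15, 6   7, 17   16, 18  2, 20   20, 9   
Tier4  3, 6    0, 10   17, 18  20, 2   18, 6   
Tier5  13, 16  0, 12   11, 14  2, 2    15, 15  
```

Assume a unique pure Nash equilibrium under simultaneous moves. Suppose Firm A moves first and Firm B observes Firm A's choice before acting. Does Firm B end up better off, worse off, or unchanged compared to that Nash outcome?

unchanged

Solve by backward induction (Firm A leads).
- Tier1 → Firm B plays Y (best of 5, 17, 0, 20, 0); Firm A gets 4.
- Tier2 → Firm B plays Z (best of 5, 12, 16, 13, 18); Firm A gets 0.
- Tier3 → Firm B plays Y (best of 6, 17, 18, 20, 9); Firm A gets 2.
- Tier4 → Firm B plays X (best of 6, 10, 18, 2, 6); Firm A gets 17.
- Tier5 → Firm B plays V (best of 16, 12, 14, 2, 15); Firm A gets 13.
Among 4, 0, 2, 17, 13, the best is 17 at Tier4. Subgame-perfect outcome: (Tier4, X) with payoffs (17, 18).
Now find the simultaneous Nash equilibrium.
Firm A's best replies: V→Tier1; W→Tier2; X→Tier4; Y→Tier4; Z→Tier3.
Firm B's best replies: Tier1→Y; Tier2→Z; Tier3→Y; Tier4→X; Tier5→V.
Only (Tier4, X) has each player best-responding; Nash payoffs (17, 18).
Firm B earns 18 sequentially versus 18 at the Nash outcome: unchanged.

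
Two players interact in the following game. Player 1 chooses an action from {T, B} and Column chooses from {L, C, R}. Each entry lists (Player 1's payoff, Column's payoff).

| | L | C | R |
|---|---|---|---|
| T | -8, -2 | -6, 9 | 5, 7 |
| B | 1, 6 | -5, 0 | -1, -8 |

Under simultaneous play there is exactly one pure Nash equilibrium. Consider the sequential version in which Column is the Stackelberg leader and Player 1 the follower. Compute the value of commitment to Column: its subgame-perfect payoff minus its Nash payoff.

Backward induction with Column moving first.
- L: Player 1 compares -8, 1 and picks B; Column would get 6.
- C: Player 1 compares -6, -5 and picks B; Column would get 0.
- R: Player 1 compares 5, -1 and picks T; Column would get 7.
Column's induced payoffs are 6, 0, 7, so Column commits to R. Subgame-perfect outcome: (T, R) with payoffs (5, 7).
For the simultaneous game, intersect best replies.
Player 1's best replies: L→B; C→B; R→T.
Column's best replies: T→C; B→L.
Only (B, L) has each player best-responding; Nash payoffs (1, 6).
Column's commitment gain: 7 − 6 = 1.

1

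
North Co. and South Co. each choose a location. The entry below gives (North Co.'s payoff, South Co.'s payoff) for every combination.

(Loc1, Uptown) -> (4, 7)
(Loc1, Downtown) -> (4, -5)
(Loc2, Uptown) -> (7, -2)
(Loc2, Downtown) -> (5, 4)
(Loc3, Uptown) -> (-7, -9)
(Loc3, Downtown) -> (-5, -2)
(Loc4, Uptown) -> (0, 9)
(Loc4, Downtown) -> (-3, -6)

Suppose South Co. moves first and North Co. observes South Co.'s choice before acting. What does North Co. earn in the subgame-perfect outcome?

Solve by backward induction (South Co. leads).
- Uptown: North Co. compares 4, 7, -7, 0 and picks Loc2; South Co. would get -2.
- Downtown: North Co. compares 4, 5, -5, -3 and picks Loc2; South Co. would get 4.
Maximizing over -2, 4, South Co. chooses Downtown. Subgame-perfect outcome: (Loc2, Downtown) with payoffs (5, 4).

5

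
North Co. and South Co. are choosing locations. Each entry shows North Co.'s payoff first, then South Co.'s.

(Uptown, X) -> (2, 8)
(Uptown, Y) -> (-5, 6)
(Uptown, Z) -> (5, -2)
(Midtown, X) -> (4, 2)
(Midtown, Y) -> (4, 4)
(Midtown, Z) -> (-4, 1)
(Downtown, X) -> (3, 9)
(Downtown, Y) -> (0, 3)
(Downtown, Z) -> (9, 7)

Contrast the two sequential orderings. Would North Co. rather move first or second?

second

If North Co. leads: South Co.'s best replies are Uptown→X, Midtown→Y, Downtown→X; North Co.'s induced payoffs 2, 4, 3; outcome (Midtown, Y), payoffs (4, 4).
If South Co. leads: North Co.'s best replies are X→Midtown, Y→Midtown, Z→Downtown; South Co.'s induced payoffs 2, 4, 7; outcome (Downtown, Z), payoffs (9, 7).
North Co. gets 4 moving first and 9 moving second, so North Co. prefers to move second.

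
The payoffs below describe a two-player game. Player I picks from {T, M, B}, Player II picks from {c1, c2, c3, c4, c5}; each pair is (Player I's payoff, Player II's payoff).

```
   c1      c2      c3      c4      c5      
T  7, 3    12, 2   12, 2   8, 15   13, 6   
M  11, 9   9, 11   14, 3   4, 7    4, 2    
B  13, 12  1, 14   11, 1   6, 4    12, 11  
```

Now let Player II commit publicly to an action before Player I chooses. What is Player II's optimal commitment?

Solve by backward induction (Player II leads).
- c1: Player I compares 7, 11, 13 and picks B; Player II would get 12.
- c2: Player I compares 12, 9, 1 and picks T; Player II would get 2.
- c3: Player I compares 12, 14, 11 and picks M; Player II would get 3.
- c4: Player I compares 8, 4, 6 and picks T; Player II would get 15.
- c5: Player I compares 13, 4, 12 and picks T; Player II would get 6.
Player II's induced payoffs are 12, 2, 3, 15, 6, so Player II commits to c4. Subgame-perfect outcome: (T, c4) with payoffs (8, 15).

c4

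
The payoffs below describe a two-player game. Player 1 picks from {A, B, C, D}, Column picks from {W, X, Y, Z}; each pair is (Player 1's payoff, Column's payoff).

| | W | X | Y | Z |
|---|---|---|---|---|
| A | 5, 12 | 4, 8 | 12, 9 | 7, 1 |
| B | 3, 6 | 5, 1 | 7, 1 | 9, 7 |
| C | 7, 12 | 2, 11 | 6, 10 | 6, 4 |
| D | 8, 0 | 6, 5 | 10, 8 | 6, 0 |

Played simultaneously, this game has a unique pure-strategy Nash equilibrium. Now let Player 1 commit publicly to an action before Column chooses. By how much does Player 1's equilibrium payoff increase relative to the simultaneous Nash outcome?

Solve by backward induction (Player 1 leads).
- A → Column plays W (best of 12, 8, 9, 1); Player 1 gets 5.
- B → Column plays Z (best of 6, 1, 1, 7); Player 1 gets 9.
- C → Column plays W (best of 12, 11, 10, 4); Player 1 gets 7.
- D → Column plays Y (best of 0, 5, 8, 0); Player 1 gets 10.
Maximizing over 5, 9, 7, 10, Player 1 chooses D. Subgame-perfect outcome: (D, Y) with payoffs (10, 8).
For the simultaneous game, intersect best replies.
Player 1's best replies: W→D; X→D; Y→A; Z→B.
Column's best replies: A→W; B→Z; C→W; D→Y.
The unique mutual best reply is (B, Z), giving (9, 7).
Player 1's commitment gain: 10 − 9 = 1.

1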